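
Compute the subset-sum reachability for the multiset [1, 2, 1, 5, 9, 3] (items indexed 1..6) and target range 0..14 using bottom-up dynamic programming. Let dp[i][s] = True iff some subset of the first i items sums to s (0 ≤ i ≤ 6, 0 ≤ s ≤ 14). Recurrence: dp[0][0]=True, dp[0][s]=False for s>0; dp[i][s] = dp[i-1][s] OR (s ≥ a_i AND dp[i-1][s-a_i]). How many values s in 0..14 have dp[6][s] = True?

i\s   0   1   2   3   4   5   6   7   8   9  10  11  12  13  14
  0   T   F   F   F   F   F   F   F   F   F   F   F   F   F   F
  1   T   T   F   F   F   F   F   F   F   F   F   F   F   F   F
  2   T   T   T   T   F   F   F   F   F   F   F   F   F   F   F
  3   T   T   T   T   T   F   F   F   F   F   F   F   F   F   F
  4   T   T   T   T   T   T   T   T   T   T   F   F   F   F   F
  5   T   T   T   T   T   T   T   T   T   T   T   T   T   T   T
  6   T   T   T   T   T   T   T   T   T   T   T   T   T   T   T

15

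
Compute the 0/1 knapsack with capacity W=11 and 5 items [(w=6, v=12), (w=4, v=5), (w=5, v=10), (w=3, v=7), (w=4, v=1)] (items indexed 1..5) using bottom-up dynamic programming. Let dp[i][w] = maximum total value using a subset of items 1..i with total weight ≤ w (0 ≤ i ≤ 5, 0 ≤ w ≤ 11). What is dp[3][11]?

22

i\w   0   1   2   3   4   5   6   7   8   9  10  11
  0   0   0   0   0   0   0   0   0   0   0   0   0
  1   0   0   0   0   0   0  12  12  12  12  12  12
  2   0   0   0   0   5   5  12  12  12  12  17  17
  3   0   0   0   0   5  10  12  12  12  15  17  22
  4   0   0   0   7   7  10  12  12  17  19  19  22
  5   0   0   0   7   7  10  12  12  17  19  19  22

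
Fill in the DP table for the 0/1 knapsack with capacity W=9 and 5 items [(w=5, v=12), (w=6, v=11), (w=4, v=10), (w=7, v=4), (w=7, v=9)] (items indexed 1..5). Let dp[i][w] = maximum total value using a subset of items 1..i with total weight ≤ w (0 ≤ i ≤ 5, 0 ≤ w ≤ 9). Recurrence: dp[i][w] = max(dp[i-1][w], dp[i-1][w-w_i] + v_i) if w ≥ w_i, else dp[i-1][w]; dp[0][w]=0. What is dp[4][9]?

22

i\w   0   1   2   3   4   5   6   7   8   9
  0   0   0   0   0   0   0   0   0   0   0
  1   0   0   0   0   0  12  12  12  12  12
  2   0   0   0   0   0  12  12  12  12  12
  3   0   0   0   0  10  12  12  12  12  22
  4   0   0   0   0  10  12  12  12  12  22
  5   0   0   0   0  10  12  12  12  12  22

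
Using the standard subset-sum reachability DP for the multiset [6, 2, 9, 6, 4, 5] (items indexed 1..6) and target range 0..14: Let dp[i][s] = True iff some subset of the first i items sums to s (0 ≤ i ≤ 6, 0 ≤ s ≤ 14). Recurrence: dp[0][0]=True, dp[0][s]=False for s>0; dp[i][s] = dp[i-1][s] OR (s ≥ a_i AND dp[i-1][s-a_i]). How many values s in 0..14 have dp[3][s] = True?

6

i\s   0   1   2   3   4   5   6   7   8   9  10  11  12  13  14
  0   T   F   F   F   F   F   F   F   F   F   F   F   F   F   F
  1   T   F   F   F   F   F   T   F   F   F   F   F   F   F   F
  2   T   F   T   F   F   F   T   F   T   F   F   F   F   F   F
  3   T   F   T   F   F   F   T   F   T   T   F   T   F   F   F
  4   T   F   T   F   F   F   T   F   T   T   F   T   T   F   T
  5   T   F   T   F   T   F   T   F   T   T   T   T   T   T   T
  6   T   F   T   F   T   T   T   T   T   T   T   T   T   T   T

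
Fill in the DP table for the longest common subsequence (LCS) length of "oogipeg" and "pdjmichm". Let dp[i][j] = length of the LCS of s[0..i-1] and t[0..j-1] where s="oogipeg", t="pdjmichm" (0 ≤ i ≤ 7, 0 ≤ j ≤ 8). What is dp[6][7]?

1

   ''  p  d  j  m  i  c  h  m
''  0  0  0  0  0  0  0  0  0
 o  0  0  0  0  0  0  0  0  0
 o  0  0  0  0  0  0  0  0  0
 g  0  0  0  0  0  0  0  0  0
 i  0  0  0  0  0  1  1  1  1
 p  0  1  1  1  1  1  1  1  1
 e  0  1  1  1  1  1  1  1  1
 g  0  1  1  1  1  1  1  1  1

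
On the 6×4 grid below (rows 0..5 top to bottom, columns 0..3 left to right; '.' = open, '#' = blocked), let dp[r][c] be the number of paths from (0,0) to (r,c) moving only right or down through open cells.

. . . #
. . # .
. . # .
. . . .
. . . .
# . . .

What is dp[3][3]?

4

r\c   0   1   2   3
  0   1   1   1   0
  1   1   2   0   0
  2   1   3   0   0
  3   1   4   4   4
  4   1   5   9  13
  5   0   5  14  27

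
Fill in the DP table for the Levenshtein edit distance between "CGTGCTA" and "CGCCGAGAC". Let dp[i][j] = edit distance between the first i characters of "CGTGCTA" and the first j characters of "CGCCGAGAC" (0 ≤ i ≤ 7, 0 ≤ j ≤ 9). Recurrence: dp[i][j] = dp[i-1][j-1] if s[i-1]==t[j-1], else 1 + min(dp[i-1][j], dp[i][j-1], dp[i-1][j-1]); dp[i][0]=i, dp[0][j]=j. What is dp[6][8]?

   ''  C  G  C  C  G  A  G  A  C
''  0  1  2  3  4  5  6  7  8  9
 C  1  0  1  2  3  4  5  6  7  8
 G  2  1  0  1  2  3  4  5  6  7
 T  3  2  1  1  2  3  4  5  6  7
 G  4  3  2  2  2  2  3  4  5  6
 C  5  4  3  2  2  3  3  4  5  5
 T  6  5  4  3  3  3  4  4  5  6
 A  7  6  5  4  4  4  3  4  4  5

5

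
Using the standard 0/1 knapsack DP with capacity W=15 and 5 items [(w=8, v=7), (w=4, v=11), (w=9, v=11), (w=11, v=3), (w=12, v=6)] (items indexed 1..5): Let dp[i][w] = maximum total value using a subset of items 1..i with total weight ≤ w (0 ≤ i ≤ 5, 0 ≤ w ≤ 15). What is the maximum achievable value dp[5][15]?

22

i\w   0   1   2   3   4   5   6   7   8   9  10  11  12  13  14  15
  0   0   0   0   0   0   0   0   0   0   0   0   0   0   0   0   0
  1   0   0   0   0   0   0   0   0   7   7   7   7   7   7   7   7
  2   0   0   0   0  11  11  11  11  11  11  11  11  18  18  18  18
  3   0   0   0   0  11  11  11  11  11  11  11  11  18  22  22  22
  4   0   0   0   0  11  11  11  11  11  11  11  11  18  22  22  22
  5   0   0   0   0  11  11  11  11  11  11  11  11  18  22  22  22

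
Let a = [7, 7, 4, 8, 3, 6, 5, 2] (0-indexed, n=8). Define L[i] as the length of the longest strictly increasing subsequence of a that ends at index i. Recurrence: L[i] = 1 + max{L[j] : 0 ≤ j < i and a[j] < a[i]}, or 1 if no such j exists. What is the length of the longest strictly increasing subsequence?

2

   i    0    1    2    3    4    5    6    7
a[i]    7    7    4    8    3    6    5    2
L[i]    1    1    1    2    1    2    2    1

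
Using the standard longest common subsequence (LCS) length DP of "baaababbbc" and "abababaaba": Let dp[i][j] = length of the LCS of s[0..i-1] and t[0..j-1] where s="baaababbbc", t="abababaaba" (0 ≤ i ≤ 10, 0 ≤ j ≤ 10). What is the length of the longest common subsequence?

   ''  a  b  a  b  a  b  a  a  b  a
''  0  0  0  0  0  0  0  0  0  0  0
 b  0  0  1  1  1  1  1  1  1  1  1
 a  0  1  1  2  2  2  2  2  2  2  2
 a  0  1  1  2  2  3  3  3  3  3  3
 a  0  1  1  2  2  3  3  4  4  4  4
 b  0  1  2  2  3  3  4  4  4  5  5
 a  0  1  2  3  3  4  4  5  5  5  6
 b  0  1  2  3  4  4  5  5  5  6  6
 b  0  1  2  3  4  4  5  5  5  6  6
 b  0  1  2  3  4  4  5  5  5  6  6
 c  0  1  2  3  4  4  5  5  5  6  6

6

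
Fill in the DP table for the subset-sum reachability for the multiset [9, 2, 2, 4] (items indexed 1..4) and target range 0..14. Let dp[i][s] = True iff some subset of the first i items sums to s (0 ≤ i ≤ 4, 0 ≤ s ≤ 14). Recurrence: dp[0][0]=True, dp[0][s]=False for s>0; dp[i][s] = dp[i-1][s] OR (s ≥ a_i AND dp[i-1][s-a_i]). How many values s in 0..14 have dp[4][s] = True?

8

i\s   0   1   2   3   4   5   6   7   8   9  10  11  12  13  14
  0   T   F   F   F   F   F   F   F   F   F   F   F   F   F   F
  1   T   F   F   F   F   F   F   F   F   T   F   F   F   F   F
  2   T   F   T   F   F   F   F   F   F   T   F   T   F   F   F
  3   T   F   T   F   T   F   F   F   F   T   F   T   F   T   F
  4   T   F   T   F   T   F   T   F   T   T   F   T   F   T   F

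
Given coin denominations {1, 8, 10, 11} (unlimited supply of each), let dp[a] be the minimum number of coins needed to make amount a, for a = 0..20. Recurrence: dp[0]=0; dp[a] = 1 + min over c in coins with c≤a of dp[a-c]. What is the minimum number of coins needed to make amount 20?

2

 a  0  1  2  3  4  5  6  7  8  9 10 11 12 13 14 15 16 17 18 19 20
dp  0  1  2  3  4  5  6  7  1  2  1  1  2  3  4  5  2  3  2  2  2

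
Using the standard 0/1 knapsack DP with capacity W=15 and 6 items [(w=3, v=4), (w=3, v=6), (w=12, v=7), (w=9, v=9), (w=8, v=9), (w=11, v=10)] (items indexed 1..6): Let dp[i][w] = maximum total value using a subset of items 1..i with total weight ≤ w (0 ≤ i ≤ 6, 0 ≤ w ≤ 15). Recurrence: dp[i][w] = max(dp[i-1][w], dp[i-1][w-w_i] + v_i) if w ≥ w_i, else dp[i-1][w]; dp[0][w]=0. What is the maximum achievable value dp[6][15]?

i\w   0   1   2   3   4   5   6   7   8   9  10  11  12  13  14  15
  0   0   0   0   0   0   0   0   0   0   0   0   0   0   0   0   0
  1   0   0   0   4   4   4   4   4   4   4   4   4   4   4   4   4
  2   0   0   0   6   6   6  10  10  10  10  10  10  10  10  10  10
  3   0   0   0   6   6   6  10  10  10  10  10  10  10  10  10  13
  4   0   0   0   6   6   6  10  10  10  10  10  10  15  15  15  19
  5   0   0   0   6   6   6  10  10  10  10  10  15  15  15  19  19
  6   0   0   0   6   6   6  10  10  10  10  10  15  15  15  19  19

19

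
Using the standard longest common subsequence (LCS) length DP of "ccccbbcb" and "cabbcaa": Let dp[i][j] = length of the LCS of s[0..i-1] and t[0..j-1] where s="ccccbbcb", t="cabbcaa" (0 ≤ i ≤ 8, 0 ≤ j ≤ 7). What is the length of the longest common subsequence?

4

   ''  c  a  b  b  c  a  a
''  0  0  0  0  0  0  0  0
 c  0  1  1  1  1  1  1  1
 c  0  1  1  1  1  2  2  2
 c  0  1  1  1  1  2  2  2
 c  0  1  1  1  1  2  2  2
 b  0  1  1  2  2  2  2  2
 b  0  1  1  2  3  3  3  3
 c  0  1  1  2  3  4  4  4
 b  0  1  1  2  3  4  4  4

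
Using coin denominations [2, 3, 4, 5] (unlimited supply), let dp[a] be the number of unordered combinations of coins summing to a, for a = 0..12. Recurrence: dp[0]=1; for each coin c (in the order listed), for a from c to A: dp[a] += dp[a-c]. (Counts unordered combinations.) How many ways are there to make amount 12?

10

after  coin     0     1     2     3     4     5     6     7     8     9    10    11    12
          2     1     0     1     0     1     0     1     0     1     0     1     0     1
          3     1     0     1     1     1     1     2     1     2     2     2     2     3
          4     1     0     1     1     2     1     3     2     4     3     5     4     7
          5     1     0     1     1     2     2     3     3     5     5     7     7    10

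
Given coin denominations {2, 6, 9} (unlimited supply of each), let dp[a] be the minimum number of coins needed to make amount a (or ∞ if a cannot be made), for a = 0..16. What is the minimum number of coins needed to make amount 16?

 a  0  1  2  3  4  5  6  7  8  9 10 11 12 13 14 15 16
dp  0  -  1  -  2  -  1  -  2  1  3  2  2  3  3  2  4
(- denotes ∞ / unreachable)

4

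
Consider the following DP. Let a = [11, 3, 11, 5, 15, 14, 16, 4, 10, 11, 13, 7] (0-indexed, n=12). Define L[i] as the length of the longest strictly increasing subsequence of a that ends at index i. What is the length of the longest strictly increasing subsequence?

   i    0    1    2    3    4    5    6    7    8    9   10   11
a[i]   11    3   11    5   15   14   16    4   10   11   13    7
L[i]    1    1    2    2    3    3    4    2    3    4    5    3

5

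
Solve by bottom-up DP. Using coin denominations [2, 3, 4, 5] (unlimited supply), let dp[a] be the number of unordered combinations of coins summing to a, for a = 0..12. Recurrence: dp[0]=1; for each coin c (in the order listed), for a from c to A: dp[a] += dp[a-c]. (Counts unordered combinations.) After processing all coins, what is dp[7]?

after  coin     0     1     2     3     4     5     6     7     8     9    10    11    12
          2     1     0     1     0     1     0     1     0     1     0     1     0     1
          3     1     0     1     1     1     1     2     1     2     2     2     2     3
          4     1     0     1     1     2     1     3     2     4     3     5     4     7
          5     1     0     1     1     2     2     3     3     5     5     7     7    10

3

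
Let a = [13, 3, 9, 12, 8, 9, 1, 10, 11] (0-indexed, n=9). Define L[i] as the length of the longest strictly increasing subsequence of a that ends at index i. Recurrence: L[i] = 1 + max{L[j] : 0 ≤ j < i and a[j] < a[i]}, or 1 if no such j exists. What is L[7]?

4

   i    0    1    2    3    4    5    6    7    8
a[i]   13    3    9   12    8    9    1   10   11
L[i]    1    1    2    3    2    3    1    4    5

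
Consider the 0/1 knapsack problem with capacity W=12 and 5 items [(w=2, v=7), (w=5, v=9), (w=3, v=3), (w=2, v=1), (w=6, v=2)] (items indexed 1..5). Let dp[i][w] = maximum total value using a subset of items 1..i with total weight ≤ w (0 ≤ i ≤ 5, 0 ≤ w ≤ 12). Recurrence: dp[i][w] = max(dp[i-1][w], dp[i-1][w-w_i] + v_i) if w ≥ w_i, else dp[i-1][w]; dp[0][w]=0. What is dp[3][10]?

19

i\w   0   1   2   3   4   5   6   7   8   9  10  11  12
  0   0   0   0   0   0   0   0   0   0   0   0   0   0
  1   0   0   7   7   7   7   7   7   7   7   7   7   7
  2   0   0   7   7   7   9   9  16  16  16  16  16  16
  3   0   0   7   7   7  10  10  16  16  16  19  19  19
  4   0   0   7   7   8  10  10  16  16  17  19  19  20
  5   0   0   7   7   8  10  10  16  16  17  19  19  20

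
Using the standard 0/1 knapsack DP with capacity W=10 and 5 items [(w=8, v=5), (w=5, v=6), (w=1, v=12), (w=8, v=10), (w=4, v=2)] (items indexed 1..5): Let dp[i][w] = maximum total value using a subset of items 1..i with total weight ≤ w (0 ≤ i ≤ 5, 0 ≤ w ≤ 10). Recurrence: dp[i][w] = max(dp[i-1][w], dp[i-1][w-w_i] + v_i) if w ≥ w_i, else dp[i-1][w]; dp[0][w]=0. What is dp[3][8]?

18

i\w   0   1   2   3   4   5   6   7   8   9  10
  0   0   0   0   0   0   0   0   0   0   0   0
  1   0   0   0   0   0   0   0   0   5   5   5
  2   0   0   0   0   0   6   6   6   6   6   6
  3   0  12  12  12  12  12  18  18  18  18  18
  4   0  12  12  12  12  12  18  18  18  22  22
  5   0  12  12  12  12  14  18  18  18  22  22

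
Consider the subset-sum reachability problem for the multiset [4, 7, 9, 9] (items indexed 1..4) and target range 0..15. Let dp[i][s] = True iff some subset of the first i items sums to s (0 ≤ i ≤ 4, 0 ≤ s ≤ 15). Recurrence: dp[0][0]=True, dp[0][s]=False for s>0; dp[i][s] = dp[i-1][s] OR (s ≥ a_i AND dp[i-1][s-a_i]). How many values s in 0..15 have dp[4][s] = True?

i\s   0   1   2   3   4   5   6   7   8   9  10  11  12  13  14  15
  0   T   F   F   F   F   F   F   F   F   F   F   F   F   F   F   F
  1   T   F   F   F   T   F   F   F   F   F   F   F   F   F   F   F
  2   T   F   F   F   T   F   F   T   F   F   F   T   F   F   F   F
  3   T   F   F   F   T   F   F   T   F   T   F   T   F   T   F   F
  4   T   F   F   F   T   F   F   T   F   T   F   T   F   T   F   F

6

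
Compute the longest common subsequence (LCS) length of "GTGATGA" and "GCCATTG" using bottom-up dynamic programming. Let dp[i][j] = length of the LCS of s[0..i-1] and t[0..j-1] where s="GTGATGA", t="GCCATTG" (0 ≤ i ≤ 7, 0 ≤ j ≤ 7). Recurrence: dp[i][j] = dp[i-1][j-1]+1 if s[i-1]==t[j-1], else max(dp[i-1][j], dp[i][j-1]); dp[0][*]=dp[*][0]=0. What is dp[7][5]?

3

   ''  G  C  C  A  T  T  G
''  0  0  0  0  0  0  0  0
 G  0  1  1  1  1  1  1  1
 T  0  1  1  1  1  2  2  2
 G  0  1  1  1  1  2  2  3
 A  0  1  1  1  2  2  2  3
 T  0  1  1  1  2  3  3  3
 G  0  1  1  1  2  3  3  4
 A  0  1  1  1  2  3  3  4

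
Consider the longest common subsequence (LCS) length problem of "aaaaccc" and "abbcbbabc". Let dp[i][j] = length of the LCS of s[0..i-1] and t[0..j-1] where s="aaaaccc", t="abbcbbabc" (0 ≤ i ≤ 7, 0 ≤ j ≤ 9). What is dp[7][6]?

   ''  a  b  b  c  b  b  a  b  c
''  0  0  0  0  0  0  0  0  0  0
 a  0  1  1  1  1  1  1  1  1  1
 a  0  1  1  1  1  1  1  2  2  2
 a  0  1  1  1  1  1  1  2  2  2
 a  0  1  1  1  1  1  1  2  2  2
 c  0  1  1  1  2  2  2  2  2  3
 c  0  1  1  1  2  2  2  2  2  3
 c  0  1  1  1  2  2  2  2  2  3

2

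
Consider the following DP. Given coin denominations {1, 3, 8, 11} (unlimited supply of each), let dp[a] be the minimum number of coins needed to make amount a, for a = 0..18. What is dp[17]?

3

 a  0  1  2  3  4  5  6  7  8  9 10 11 12 13 14 15 16 17 18
dp  0  1  2  1  2  3  2  3  1  2  3  1  2  3  2  3  2  3  4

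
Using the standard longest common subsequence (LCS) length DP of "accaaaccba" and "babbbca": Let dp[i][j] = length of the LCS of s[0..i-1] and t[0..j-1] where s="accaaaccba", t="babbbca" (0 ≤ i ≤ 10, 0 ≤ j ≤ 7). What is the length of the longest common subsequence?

3

   ''  b  a  b  b  b  c  a
''  0  0  0  0  0  0  0  0
 a  0  0  1  1  1  1  1  1
 c  0  0  1  1  1  1  2  2
 c  0  0  1  1  1  1  2  2
 a  0  0  1  1  1  1  2  3
 a  0  0  1  1  1  1  2  3
 a  0  0  1  1  1  1  2  3
 c  0  0  1  1  1  1  2  3
 c  0  0  1  1  1  1  2  3
 b  0  1  1  2  2  2  2  3
 a  0  1  2  2  2  2  2  3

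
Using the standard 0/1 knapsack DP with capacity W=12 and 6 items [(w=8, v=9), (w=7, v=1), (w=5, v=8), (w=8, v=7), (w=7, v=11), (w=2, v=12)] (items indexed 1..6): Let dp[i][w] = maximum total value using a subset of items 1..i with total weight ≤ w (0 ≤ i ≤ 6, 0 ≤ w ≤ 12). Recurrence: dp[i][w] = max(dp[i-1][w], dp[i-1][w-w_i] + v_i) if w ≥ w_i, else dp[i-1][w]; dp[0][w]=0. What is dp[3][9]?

9

i\w   0   1   2   3   4   5   6   7   8   9  10  11  12
  0   0   0   0   0   0   0   0   0   0   0   0   0   0
  1   0   0   0   0   0   0   0   0   9   9   9   9   9
  2   0   0   0   0   0   0   0   1   9   9   9   9   9
  3   0   0   0   0   0   8   8   8   9   9   9   9   9
  4   0   0   0   0   0   8   8   8   9   9   9   9   9
  5   0   0   0   0   0   8   8  11  11  11  11  11  19
  6   0   0  12  12  12  12  12  20  20  23  23  23  23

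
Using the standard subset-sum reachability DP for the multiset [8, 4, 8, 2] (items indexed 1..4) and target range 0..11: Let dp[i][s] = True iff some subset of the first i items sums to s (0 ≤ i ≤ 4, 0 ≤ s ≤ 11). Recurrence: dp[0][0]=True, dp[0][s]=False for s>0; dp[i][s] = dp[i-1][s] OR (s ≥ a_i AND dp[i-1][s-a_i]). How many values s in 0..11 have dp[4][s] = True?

6

i\s   0   1   2   3   4   5   6   7   8   9  10  11
  0   T   F   F   F   F   F   F   F   F   F   F   F
  1   T   F   F   F   F   F   F   F   T   F   F   F
  2   T   F   F   F   T   F   F   F   T   F   F   F
  3   T   F   F   F   T   F   F   F   T   F   F   F
  4   T   F   T   F   T   F   T   F   T   F   T   F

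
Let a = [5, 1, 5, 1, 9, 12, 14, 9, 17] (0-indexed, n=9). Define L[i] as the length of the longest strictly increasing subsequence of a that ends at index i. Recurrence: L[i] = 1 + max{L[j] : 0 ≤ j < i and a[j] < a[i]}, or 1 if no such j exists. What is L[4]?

3

   i    0    1    2    3    4    5    6    7    8
a[i]    5    1    5    1    9   12   14    9   17
L[i]    1    1    2    1    3    4    5    3    6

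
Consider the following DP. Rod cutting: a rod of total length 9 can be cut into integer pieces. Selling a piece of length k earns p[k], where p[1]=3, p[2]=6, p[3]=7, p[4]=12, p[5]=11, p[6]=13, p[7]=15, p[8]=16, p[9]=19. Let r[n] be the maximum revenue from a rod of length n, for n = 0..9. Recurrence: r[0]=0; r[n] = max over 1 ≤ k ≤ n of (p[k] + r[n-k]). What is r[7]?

21

   n    0    1    2    3    4    5    6    7    8    9
r[n]    0    3    6    9   12   15   18   21   24   27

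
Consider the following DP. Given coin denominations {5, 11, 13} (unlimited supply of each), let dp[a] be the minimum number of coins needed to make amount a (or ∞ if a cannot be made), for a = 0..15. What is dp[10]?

 a  0  1  2  3  4  5  6  7  8  9 10 11 12 13 14 15
dp  0  -  -  -  -  1  -  -  -  -  2  1  -  1  -  3
(- denotes ∞ / unreachable)

2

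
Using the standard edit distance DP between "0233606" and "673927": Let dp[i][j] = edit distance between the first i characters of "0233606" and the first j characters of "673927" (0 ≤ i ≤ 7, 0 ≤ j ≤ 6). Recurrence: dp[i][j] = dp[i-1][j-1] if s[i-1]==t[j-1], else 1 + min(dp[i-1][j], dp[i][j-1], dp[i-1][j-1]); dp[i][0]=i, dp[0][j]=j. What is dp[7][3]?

   ''  6  7  3  9  2  7
''  0  1  2  3  4  5  6
 0  1  1  2  3  4  5  6
 2  2  2  2  3  4  4  5
 3  3  3  3  2  3  4  5
 3  4  4  4  3  3  4  5
 6  5  4  5  4  4  4  5
 0  6  5  5  5  5  5  5
 6  7  6  6  6  6  6  6

6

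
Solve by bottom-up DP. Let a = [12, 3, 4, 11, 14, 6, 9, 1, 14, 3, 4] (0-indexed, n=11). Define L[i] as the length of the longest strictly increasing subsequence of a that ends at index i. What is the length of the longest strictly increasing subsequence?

5

   i    0    1    2    3    4    5    6    7    8    9   10
a[i]   12    3    4   11   14    6    9    1   14    3    4
L[i]    1    1    2    3    4    3    4    1    5    2    3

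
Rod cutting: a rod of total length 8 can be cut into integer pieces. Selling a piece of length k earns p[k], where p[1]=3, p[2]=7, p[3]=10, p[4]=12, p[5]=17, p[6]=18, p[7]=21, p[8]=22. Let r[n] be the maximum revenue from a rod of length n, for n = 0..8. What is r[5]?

17

   n    0    1    2    3    4    5    6    7    8
r[n]    0    3    7   10   14   17   21   24   28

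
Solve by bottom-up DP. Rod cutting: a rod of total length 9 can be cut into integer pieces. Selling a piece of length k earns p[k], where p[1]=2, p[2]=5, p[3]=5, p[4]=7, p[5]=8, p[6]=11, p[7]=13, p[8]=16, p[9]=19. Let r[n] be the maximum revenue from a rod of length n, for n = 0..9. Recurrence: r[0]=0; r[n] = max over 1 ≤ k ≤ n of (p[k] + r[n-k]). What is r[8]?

   n    0    1    2    3    4    5    6    7    8    9
r[n]    0    2    5    7   10   12   15   17   20   22

20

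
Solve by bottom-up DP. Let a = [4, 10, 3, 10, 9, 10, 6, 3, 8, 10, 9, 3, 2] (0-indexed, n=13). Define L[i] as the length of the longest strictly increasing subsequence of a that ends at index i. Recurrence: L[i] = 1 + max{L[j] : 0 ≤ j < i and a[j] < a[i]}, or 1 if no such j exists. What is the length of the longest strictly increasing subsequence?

4

   i    0    1    2    3    4    5    6    7    8    9   10   11   12
a[i]    4   10    3   10    9   10    6    3    8   10    9    3    2
L[i]    1    2    1    2    2    3    2    1    3    4    4    1    1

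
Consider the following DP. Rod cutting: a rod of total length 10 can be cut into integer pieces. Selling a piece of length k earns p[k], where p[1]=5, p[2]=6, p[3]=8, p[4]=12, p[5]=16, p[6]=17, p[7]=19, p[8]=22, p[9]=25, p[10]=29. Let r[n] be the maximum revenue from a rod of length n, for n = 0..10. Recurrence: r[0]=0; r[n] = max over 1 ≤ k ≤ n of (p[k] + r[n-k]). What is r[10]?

50

   n    0    1    2    3    4    5    6    7    8    9   10
r[n]    0    5   10   15   20   25   30   35   40   45   50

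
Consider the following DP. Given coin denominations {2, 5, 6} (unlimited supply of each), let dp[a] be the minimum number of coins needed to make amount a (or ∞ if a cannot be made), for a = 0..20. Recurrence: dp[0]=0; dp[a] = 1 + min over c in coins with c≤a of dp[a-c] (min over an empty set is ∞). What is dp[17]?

 a  0  1  2  3  4  5  6  7  8  9 10 11 12 13 14 15 16 17 18 19 20
dp  0  -  1  -  2  1  1  2  2  3  2  2  2  3  3  3  3  3  3  4  4
(- denotes ∞ / unreachable)

3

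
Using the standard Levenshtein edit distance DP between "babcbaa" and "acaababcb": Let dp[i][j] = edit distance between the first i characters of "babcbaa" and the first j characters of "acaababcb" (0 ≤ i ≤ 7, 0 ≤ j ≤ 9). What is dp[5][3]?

   ''  a  c  a  a  b  a  b  c  b
''  0  1  2  3  4  5  6  7  8  9
 b  1  1  2  3  4  4  5  6  7  8
 a  2  1  2  2  3  4  4  5  6  7
 b  3  2  2  3  3  3  4  4  5  6
 c  4  3  2  3  4  4  4  5  4  5
 b  5  4  3  3  4  4  5  4  5  4
 a  6  5  4  3  3  4  4  5  5  5
 a  7  6  5  4  3  4  4  5  6  6

3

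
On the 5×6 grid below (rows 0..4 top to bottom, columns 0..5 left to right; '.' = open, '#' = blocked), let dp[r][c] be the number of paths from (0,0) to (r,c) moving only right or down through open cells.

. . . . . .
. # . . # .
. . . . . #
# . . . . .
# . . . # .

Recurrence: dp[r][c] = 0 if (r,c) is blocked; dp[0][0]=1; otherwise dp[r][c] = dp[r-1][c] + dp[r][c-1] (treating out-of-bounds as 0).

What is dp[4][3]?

11

r\c   0   1   2   3   4   5
  0   1   1   1   1   1   1
  1   1   0   1   2   0   1
  2   1   1   2   4   4   0
  3   0   1   3   7  11  11
  4   0   1   4  11   0  11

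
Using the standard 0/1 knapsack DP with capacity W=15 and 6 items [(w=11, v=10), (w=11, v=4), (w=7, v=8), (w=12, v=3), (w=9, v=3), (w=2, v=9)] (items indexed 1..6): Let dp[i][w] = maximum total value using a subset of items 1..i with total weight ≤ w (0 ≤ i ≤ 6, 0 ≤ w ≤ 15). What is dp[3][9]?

8

i\w   0   1   2   3   4   5   6   7   8   9  10  11  12  13  14  15
  0   0   0   0   0   0   0   0   0   0   0   0   0   0   0   0   0
  1   0   0   0   0   0   0   0   0   0   0   0  10  10  10  10  10
  2   0   0   0   0   0   0   0   0   0   0   0  10  10  10  10  10
  3   0   0   0   0   0   0   0   8   8   8   8  10  10  10  10  10
  4   0   0   0   0   0   0   0   8   8   8   8  10  10  10  10  10
  5   0   0   0   0   0   0   0   8   8   8   8  10  10  10  10  10
  6   0   0   9   9   9   9   9   9   9  17  17  17  17  19  19  19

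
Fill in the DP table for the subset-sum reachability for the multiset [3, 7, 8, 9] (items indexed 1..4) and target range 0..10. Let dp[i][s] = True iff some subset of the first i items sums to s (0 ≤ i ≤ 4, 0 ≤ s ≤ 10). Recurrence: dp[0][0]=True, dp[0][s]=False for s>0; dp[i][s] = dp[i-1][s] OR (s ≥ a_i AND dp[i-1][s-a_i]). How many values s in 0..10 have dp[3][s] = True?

5

i\s   0   1   2   3   4   5   6   7   8   9  10
  0   T   F   F   F   F   F   F   F   F   F   F
  1   T   F   F   T   F   F   F   F   F   F   F
  2   T   F   F   T   F   F   F   T   F   F   T
  3   T   F   F   T   F   F   F   T   T   F   T
  4   T   F   F   T   F   F   F   T   T   T   T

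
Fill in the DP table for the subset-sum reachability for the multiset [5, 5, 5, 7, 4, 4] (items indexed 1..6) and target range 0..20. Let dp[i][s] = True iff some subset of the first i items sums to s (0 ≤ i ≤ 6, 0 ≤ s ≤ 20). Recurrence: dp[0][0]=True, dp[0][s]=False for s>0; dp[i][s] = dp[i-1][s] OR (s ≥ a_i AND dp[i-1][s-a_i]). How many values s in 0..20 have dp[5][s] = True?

13

i\s   0   1   2   3   4   5   6   7   8   9  10  11  12  13  14  15  16  17  18  19  20
  0   T   F   F   F   F   F   F   F   F   F   F   F   F   F   F   F   F   F   F   F   F
  1   T   F   F   F   F   T   F   F   F   F   F   F   F   F   F   F   F   F   F   F   F
  2   T   F   F   F   F   T   F   F   F   F   T   F   F   F   F   F   F   F   F   F   F
  3   T   F   F   F   F   T   F   F   F   F   T   F   F   F   F   T   F   F   F   F   F
  4   T   F   F   F   F   T   F   T   F   F   T   F   T   F   F   T   F   T   F   F   F
  5   T   F   F   F   T   T   F   T   F   T   T   T   T   F   T   T   T   T   F   T   F
  6   T   F   F   F   T   T   F   T   T   T   T   T   T   T   T   T   T   T   T   T   T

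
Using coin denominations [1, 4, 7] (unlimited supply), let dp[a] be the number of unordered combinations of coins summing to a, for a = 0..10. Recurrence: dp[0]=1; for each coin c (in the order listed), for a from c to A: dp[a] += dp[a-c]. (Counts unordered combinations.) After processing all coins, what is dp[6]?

after  coin     0     1     2     3     4     5     6     7     8     9    10
          1     1     1     1     1     1     1     1     1     1     1     1
          4     1     1     1     1     2     2     2     2     3     3     3
          7     1     1     1     1     2     2     2     3     4     4     4

2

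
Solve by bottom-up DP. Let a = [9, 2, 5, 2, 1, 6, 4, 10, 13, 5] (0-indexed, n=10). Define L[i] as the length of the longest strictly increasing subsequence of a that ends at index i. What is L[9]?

3

   i    0    1    2    3    4    5    6    7    8    9
a[i]    9    2    5    2    1    6    4   10   13    5
L[i]    1    1    2    1    1    3    2    4    5    3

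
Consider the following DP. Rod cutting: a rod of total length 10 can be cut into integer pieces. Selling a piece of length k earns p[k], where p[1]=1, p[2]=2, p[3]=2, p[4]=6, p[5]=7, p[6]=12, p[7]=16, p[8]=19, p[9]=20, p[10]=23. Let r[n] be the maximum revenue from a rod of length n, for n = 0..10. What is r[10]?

   n    0    1    2    3    4    5    6    7    8    9   10
r[n]    0    1    2    3    6    7   12   16   19   20   23

23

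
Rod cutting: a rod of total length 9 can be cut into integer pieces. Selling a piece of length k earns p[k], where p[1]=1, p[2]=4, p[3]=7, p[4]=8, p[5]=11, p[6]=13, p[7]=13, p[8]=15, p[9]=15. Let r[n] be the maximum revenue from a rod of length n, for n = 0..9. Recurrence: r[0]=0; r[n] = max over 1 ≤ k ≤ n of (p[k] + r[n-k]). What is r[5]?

   n    0    1    2    3    4    5    6    7    8    9
r[n]    0    1    4    7    8   11   14   15   18   21

11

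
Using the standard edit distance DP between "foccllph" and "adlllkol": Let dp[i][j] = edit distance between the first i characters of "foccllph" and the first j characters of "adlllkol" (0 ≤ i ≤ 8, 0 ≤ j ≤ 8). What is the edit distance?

   ''  a  d  l  l  l  k  o  l
''  0  1  2  3  4  5  6  7  8
 f  1  1  2  3  4  5  6  7  8
 o  2  2  2  3  4  5  6  6  7
 c  3  3  3  3  4  5  6  7  7
 c  4  4  4  4  4  5  6  7  8
 l  5  5  5  4  4  4  5  6  7
 l  6  6  6  5  4  4  5  6  6
 p  7  7  7  6  5  5  5  6  7
 h  8  8  8  7  6  6  6  6  7

7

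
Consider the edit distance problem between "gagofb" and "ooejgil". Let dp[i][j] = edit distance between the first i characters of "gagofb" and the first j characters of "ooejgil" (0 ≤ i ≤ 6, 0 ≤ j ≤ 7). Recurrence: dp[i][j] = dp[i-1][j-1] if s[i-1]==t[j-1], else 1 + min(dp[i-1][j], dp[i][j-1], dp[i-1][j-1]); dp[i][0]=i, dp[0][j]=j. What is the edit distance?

   ''  o  o  e  j  g  i  l
''  0  1  2  3  4  5  6  7
 g  1  1  2  3  4  4  5  6
 a  2  2  2  3  4  5  5  6
 g  3  3  3  3  4  4  5  6
 o  4  3  3  4  4  5  5  6
 f  5  4  4  4  5  5  6  6
 b  6  5  5  5  5  6  6  7

7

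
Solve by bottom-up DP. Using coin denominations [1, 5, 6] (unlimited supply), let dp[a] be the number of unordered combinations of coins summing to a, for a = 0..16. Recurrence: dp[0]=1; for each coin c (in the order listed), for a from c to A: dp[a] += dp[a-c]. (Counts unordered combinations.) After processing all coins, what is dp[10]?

4

after  coin     0     1     2     3     4     5     6     7     8     9    10    11    12    13    14    15    16
          1     1     1     1     1     1     1     1     1     1     1     1     1     1     1     1     1     1
          5     1     1     1     1     1     2     2     2     2     2     3     3     3     3     3     4     4
          6     1     1     1     1     1     2     3     3     3     3     4     5     6     6     6     7     8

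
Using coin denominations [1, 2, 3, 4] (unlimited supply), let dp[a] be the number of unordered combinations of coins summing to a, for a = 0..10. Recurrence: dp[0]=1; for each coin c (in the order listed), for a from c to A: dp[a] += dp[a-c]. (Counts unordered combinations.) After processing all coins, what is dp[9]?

after  coin     0     1     2     3     4     5     6     7     8     9    10
          1     1     1     1     1     1     1     1     1     1     1     1
          2     1     1     2     2     3     3     4     4     5     5     6
          3     1     1     2     3     4     5     7     8    10    12    14
          4     1     1     2     3     5     6     9    11    15    18    23

18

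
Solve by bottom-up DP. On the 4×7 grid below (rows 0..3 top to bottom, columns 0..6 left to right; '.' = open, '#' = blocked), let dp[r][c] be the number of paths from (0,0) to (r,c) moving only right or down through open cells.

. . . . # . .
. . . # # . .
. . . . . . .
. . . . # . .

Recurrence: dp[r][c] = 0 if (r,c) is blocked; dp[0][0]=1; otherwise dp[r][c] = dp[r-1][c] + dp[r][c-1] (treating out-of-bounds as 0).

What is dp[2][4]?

r\c   0   1   2   3   4   5   6
  0   1   1   1   1   0   0   0
  1   1   2   3   0   0   0   0
  2   1   3   6   6   6   6   6
  3   1   4  10  16   0   6  12

6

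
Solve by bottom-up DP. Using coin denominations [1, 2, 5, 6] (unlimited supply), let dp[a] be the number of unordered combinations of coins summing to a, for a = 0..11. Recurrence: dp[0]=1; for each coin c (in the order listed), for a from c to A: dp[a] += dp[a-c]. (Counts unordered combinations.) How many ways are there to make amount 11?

after  coin     0     1     2     3     4     5     6     7     8     9    10    11
          1     1     1     1     1     1     1     1     1     1     1     1     1
          2     1     1     2     2     3     3     4     4     5     5     6     6
          5     1     1     2     2     3     4     5     6     7     8    10    11
          6     1     1     2     2     3     4     6     7     9    10    13    15

15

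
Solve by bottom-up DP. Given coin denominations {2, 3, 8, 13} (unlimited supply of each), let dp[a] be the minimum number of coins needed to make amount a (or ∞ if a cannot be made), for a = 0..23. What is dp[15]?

2

 a  0  1  2  3  4  5  6  7  8  9 10 11 12 13 14 15 16 17 18 19 20 21 22 23
dp  0  -  1  1  2  2  2  3  1  3  2  2  3  1  3  2  2  3  3  3  4  2  4  3
(- denotes ∞ / unreachable)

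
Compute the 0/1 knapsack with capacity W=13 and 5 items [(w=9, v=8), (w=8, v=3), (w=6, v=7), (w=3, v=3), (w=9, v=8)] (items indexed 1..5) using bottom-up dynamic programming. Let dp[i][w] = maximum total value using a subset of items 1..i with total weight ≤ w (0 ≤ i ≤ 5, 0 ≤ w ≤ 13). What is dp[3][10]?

8

i\w   0   1   2   3   4   5   6   7   8   9  10  11  12  13
  0   0   0   0   0   0   0   0   0   0   0   0   0   0   0
  1   0   0   0   0   0   0   0   0   0   8   8   8   8   8
  2   0   0   0   0   0   0   0   0   3   8   8   8   8   8
  3   0   0   0   0   0   0   7   7   7   8   8   8   8   8
  4   0   0   0   3   3   3   7   7   7  10  10  10  11  11
  5   0   0   0   3   3   3   7   7   7  10  10  10  11  11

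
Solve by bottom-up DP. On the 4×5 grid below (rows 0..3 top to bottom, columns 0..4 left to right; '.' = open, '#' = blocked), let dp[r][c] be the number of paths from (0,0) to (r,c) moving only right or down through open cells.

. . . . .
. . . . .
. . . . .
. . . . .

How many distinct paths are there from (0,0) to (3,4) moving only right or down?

r\c   0   1   2   3   4
  0   1   1   1   1   1
  1   1   2   3   4   5
  2   1   3   6  10  15
  3   1   4  10  20  35

35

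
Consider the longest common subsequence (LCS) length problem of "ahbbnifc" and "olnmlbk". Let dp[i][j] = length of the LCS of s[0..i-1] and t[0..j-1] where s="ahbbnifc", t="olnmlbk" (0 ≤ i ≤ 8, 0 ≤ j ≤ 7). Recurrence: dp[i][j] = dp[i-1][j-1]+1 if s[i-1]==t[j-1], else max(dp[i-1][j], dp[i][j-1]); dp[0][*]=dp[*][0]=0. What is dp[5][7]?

1

   ''  o  l  n  m  l  b  k
''  0  0  0  0  0  0  0  0
 a  0  0  0  0  0  0  0  0
 h  0  0  0  0  0  0  0  0
 b  0  0  0  0  0  0  1  1
 b  0  0  0  0  0  0  1  1
 n  0  0  0  1  1  1  1  1
 i  0  0  0  1  1  1  1  1
 f  0  0  0  1  1  1  1  1
 c  0  0  0  1  1  1  1  1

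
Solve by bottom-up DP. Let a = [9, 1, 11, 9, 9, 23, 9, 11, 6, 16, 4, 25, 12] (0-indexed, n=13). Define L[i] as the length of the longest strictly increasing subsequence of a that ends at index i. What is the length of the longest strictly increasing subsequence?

   i    0    1    2    3    4    5    6    7    8    9   10   11   12
a[i]    9    1   11    9    9   23    9   11    6   16    4   25   12
L[i]    1    1    2    2    2    3    2    3    2    4    2    5    4

5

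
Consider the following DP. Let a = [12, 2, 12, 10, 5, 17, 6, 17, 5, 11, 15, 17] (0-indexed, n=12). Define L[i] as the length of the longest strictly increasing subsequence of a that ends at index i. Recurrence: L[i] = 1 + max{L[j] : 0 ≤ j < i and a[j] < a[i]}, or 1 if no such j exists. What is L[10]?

   i    0    1    2    3    4    5    6    7    8    9   10   11
a[i]   12    2   12   10    5   17    6   17    5   11   15   17
L[i]    1    1    2    2    2    3    3    4    2    4    5    6

5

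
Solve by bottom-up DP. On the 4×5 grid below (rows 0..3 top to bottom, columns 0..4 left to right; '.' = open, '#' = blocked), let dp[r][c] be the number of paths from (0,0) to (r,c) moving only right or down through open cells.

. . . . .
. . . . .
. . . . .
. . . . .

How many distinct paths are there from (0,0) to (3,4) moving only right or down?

35

r\c   0   1   2   3   4
  0   1   1   1   1   1
  1   1   2   3   4   5
  2   1   3   6  10  15
  3   1   4  10  20  35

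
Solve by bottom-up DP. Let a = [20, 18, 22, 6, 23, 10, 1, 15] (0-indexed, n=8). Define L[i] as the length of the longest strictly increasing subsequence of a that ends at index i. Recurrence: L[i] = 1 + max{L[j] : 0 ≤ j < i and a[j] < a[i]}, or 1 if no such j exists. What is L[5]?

2

   i    0    1    2    3    4    5    6    7
a[i]   20   18   22    6   23   10    1   15
L[i]    1    1    2    1    3    2    1    3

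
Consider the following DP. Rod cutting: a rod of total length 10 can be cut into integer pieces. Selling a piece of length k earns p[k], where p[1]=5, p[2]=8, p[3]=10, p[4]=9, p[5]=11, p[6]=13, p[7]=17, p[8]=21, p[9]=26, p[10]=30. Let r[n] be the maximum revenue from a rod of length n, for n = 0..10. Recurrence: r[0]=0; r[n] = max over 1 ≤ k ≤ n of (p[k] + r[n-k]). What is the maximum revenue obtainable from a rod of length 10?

   n    0    1    2    3    4    5    6    7    8    9   10
r[n]    0    5   10   15   20   25   30   35   40   45   50

50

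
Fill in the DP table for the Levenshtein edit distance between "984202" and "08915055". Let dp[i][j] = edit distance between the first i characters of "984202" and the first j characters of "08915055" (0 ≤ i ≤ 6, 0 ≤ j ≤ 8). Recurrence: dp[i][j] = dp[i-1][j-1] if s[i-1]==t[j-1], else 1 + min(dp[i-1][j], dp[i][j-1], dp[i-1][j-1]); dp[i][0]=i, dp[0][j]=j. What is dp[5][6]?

   ''  0  8  9  1  5  0  5  5
''  0  1  2  3  4  5  6  7  8
 9  1  1  2  2  3  4  5  6  7
 8  2  2  1  2  3  4  5  6  7
 4  3  3  2  2  3  4  5  6  7
 2  4  4  3  3  3  4  5  6  7
 0  5  4  4  4  4  4  4  5  6
 2  6  5  5  5  5  5  5  5  6

4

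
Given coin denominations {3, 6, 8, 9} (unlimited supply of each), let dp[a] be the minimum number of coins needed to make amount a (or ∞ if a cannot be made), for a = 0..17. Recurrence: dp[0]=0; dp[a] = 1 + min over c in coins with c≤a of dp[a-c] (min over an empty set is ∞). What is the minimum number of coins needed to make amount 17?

 a  0  1  2  3  4  5  6  7  8  9 10 11 12 13 14 15 16 17
dp  0  -  -  1  -  -  1  -  1  1  -  2  2  -  2  2  2  2
(- denotes ∞ / unreachable)

2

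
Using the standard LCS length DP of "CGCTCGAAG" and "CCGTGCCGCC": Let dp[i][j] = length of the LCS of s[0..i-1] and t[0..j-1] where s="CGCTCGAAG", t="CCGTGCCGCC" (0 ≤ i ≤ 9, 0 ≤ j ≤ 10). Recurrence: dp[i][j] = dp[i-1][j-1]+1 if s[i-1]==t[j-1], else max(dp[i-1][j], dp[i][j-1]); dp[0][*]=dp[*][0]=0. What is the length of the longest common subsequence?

5

   ''  C  C  G  T  G  C  C  G  C  C
''  0  0  0  0  0  0  0  0  0  0  0
 C  0  1  1  1  1  1  1  1  1  1  1
 G  0  1  1  2  2  2  2  2  2  2  2
 C  0  1  2  2  2  2  3  3  3  3  3
 T  0  1  2  2  3  3  3  3  3  3  3
 C  0  1  2  2  3  3  4  4  4  4  4
 G  0  1  2  3  3  4  4  4  5  5  5
 A  0  1  2  3  3  4  4  4  5  5  5
 A  0  1  2  3  3  4  4  4  5  5  5
 G  0  1  2  3  3  4  4  4  5  5  5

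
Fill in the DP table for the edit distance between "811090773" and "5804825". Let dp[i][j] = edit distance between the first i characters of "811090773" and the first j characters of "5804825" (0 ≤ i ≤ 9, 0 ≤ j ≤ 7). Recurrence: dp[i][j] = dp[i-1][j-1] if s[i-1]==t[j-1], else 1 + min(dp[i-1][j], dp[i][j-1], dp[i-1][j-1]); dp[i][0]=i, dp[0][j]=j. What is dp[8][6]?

   ''  5  8  0  4  8  2  5
''  0  1  2  3  4  5  6  7
 8  1  1  1  2  3  4  5  6
 1  2  2  2  2  3  4  5  6
 1  3  3  3  3  3  4  5  6
 0  4  4  4  3  4  4  5  6
 9  5  5  5  4  4  5  5  6
 0  6  6  6  5  5  5  6  6
 7  7  7  7  6  6  6  6  7
 7  8  8  8  7  7  7  7  7
 3  9  9  9  8  8  8  8  8

7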